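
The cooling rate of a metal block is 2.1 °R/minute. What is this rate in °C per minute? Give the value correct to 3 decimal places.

1.167 °C/minute

Since only a temperature interval is involved, the additive offset between the scales drops out.
A change of 1°R is a change of 5/9°C, so 2.1 × 5/9 = 1.167.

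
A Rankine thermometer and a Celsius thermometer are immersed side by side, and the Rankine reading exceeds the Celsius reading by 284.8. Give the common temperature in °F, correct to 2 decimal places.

-433.46°F

Let x be the Rankine reading; then the Celsius reading is 5/9·x - 273.15.
(5/9·x - 273.15) - x = -284.8  ⇒  (-4/9)·x = -11.65  ⇒  x = 26.2125°R.
In Celsius: (26.2125 - 491.67) × 5/9 = -258.5875°C.
In Fahrenheit: -258.5875 × 1.8 + 32 = -433.46°F.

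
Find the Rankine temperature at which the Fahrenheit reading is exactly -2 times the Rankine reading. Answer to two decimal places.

Let R be the Rankine reading. The Fahrenheit reading is F = 1·R - 459.67.
Require F = -2·R: 1·R - 459.67 = -2·R.
(3)·R = 459.67  ⇒  R = 153.22.

153.22°R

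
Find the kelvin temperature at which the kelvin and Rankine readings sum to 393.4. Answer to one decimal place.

140.5 K

Let K be the kelvin reading. The Rankine reading is R = 1.8·K.
Require K + R = 393.4: (2.8)·K = 393.4.
K = (393.4) / (2.8) = 140.5.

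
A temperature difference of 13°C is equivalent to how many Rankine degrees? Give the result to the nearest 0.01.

For a temperature interval the offset drops out; only the factor 1.8 applies.
13 × 1.8 = 23.40.

23.40°R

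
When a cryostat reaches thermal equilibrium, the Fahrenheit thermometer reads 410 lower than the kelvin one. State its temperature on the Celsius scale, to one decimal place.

-211.1°C

Let x be the kelvin reading; then the Fahrenheit reading is 1.8·x - 459.67.
(1.8·x - 459.67) - x = -410  ⇒  (0.8)·x = 49.67  ⇒  x = 62.0875 K.
In Celsius: 62.0875 - 273.15 = -211.1°C.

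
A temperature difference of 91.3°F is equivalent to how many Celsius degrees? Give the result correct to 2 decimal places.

50.72°C

An interval of 1°F corresponds to 5/9°C.
91.3 × 5/9 = 50.72.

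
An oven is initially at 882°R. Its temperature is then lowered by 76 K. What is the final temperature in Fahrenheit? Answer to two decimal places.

285.53°F

Initial temperature in Celsius: (882 - 491.67) × 5/9 = 216.8500°C.
The 76 K change is an interval; Kelvin and Celsius degrees are the same size, so ΔC = -76°C.
Final Celsius temperature: 216.8500 - 76.0000 = 140.8500°C.
In Fahrenheit: 140.8500 × 1.8 + 32 = 285.53°F.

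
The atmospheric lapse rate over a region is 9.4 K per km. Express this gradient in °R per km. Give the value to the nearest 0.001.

Since only a temperature interval is involved, the additive offset between the scales drops out.
A change of 1 K is a change of 1.8°R, so 9.4 × 1.8 = 16.920.

16.920 °R/km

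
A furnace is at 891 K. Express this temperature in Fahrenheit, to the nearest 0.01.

1144.13°F

In Celsius: 891 - 273.15 = 617.8500°C.
In Fahrenheit: 617.8500 × 1.8 + 32 = 1144.13°F.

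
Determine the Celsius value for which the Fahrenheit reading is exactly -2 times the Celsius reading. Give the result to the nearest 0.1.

Let C be the Celsius reading. The Fahrenheit reading is F = 1.8·C + 32.
Require F = -2·C: 1.8·C + 32 = -2·C.
(3.8)·C = -32  ⇒  C = -8.4.

-8.4°C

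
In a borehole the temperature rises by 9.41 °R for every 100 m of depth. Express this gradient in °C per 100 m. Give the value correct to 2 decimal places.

Since only a temperature interval is involved, the additive offset between the scales drops out.
A change of 1°R is a change of 5/9°C, so 9.41 × 5/9 = 5.23.

5.23 °C/100 m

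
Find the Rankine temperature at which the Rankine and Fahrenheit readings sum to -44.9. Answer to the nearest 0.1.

207.4°R

Let R be the Rankine reading. The Fahrenheit reading is F = 1·R - 459.67.
Require R + F = -44.9: (2)·R - 459.67 = -44.9.
R = (-44.9 + 459.67) / (2) = 207.4.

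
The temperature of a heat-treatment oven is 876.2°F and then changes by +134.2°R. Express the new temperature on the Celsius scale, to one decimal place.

Initial temperature in Celsius: (876.2 - 32) × 5/9 = 469.0000°C.
The 134.2°R change is an interval, so only the factor 5/9 applies: +134.2 × 5/9 = +74.5556°C.
Final Celsius temperature: 469.0000 + 74.5556 = 543.5556°C.

543.6°C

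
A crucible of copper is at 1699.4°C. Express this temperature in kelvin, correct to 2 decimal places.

1972.55 K

In kelvin: 1699.4000 + 273.15 = 1972.55 K.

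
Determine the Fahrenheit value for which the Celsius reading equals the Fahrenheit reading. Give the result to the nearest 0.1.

-40.0°F

Let F be the Fahrenheit reading. The Celsius reading is C = 5/9·F - 17.7778.
Set C = F: 5/9·F - 17.7778 = F.
(-4/9)·F = 17.7778  ⇒  F = -40.0.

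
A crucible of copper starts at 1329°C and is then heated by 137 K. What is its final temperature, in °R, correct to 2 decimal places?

3130.47°R

The 137 K change is an interval; Kelvin and Celsius degrees are the same size, so ΔC = +137°C.
Final Celsius temperature: 1329.0000 + 137.0000 = 1466.0000°C.
In Rankine: 1466.0000 × 1.8 + 491.67 = 3130.47°R.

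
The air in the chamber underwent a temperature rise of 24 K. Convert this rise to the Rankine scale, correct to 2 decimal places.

For a temperature interval the offset drops out; only the factor 1.8 applies.
24 × 1.8 = 43.20.

43.20°R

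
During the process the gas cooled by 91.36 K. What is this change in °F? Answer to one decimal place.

Only the scale ratio 1.8 matters for a change in temperature.
91.36 × 1.8 = 164.4.

164.4°F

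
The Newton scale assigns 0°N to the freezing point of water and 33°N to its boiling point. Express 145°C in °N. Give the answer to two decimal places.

Linearly onto the Newton scale: 0 + (145.0000 / 100) × (33 - 0) = 47.85°N.

47.85°N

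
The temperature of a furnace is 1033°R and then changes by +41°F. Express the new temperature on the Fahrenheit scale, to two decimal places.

Initial temperature in Celsius: (1033 - 491.67) × 5/9 = 300.7389°C.
The 41°F change is an interval, so only the factor 5/9 applies: +41 × 5/9 = +22.7778°C.
Final Celsius temperature: 300.7389 + 22.7778 = 323.5167°C.
In Fahrenheit: 323.5167 × 1.8 + 32 = 614.33°F.

614.33°F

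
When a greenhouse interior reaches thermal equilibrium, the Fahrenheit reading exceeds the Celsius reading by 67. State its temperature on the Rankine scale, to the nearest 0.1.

570.4°R

Let x be the Celsius reading; then the Fahrenheit reading is 1.8·x + 32.
(1.8·x + 32) - x = 67  ⇒  (0.8)·x = 35  ⇒  x = 43.7500°C.
In Rankine: 43.7500 × 1.8 + 491.67 = 570.4°R.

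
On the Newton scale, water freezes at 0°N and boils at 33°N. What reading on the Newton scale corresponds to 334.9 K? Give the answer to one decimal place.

First in Celsius: 334.9 - 273.15 = 61.7500°C.
Linearly onto the Newton scale: 0 + (61.7500 / 100) × (33 - 0) = 20.4°N.

20.4°N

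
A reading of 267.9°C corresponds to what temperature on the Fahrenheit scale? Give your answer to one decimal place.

514.2°F

In Fahrenheit: 267.9000 × 1.8 + 32 = 514.2°F.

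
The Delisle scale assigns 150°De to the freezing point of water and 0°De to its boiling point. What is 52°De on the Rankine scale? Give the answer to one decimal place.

609.3°R

Linear interpolation between the fixed points: C = (52 - 150) × 100 / (0 - 150) = 65.3333°C.
Then 65.3333 × 1.8 + 491.67 = 609.3°R.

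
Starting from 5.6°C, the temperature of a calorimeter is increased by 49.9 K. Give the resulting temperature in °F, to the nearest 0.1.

131.9°F

The 49.9 K change is an interval; Kelvin and Celsius degrees are the same size, so ΔC = +49.9°C.
Final Celsius temperature: 5.6000 + 49.9000 = 55.5000°C.
In Fahrenheit: 55.5000 × 1.8 + 32 = 131.9°F.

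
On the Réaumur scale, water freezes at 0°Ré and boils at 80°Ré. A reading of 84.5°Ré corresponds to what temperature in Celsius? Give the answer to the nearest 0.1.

105.6°C

Linear interpolation between the fixed points: C = (84.5 - 0) × 100 / (80 - 0) = 105.6250°C.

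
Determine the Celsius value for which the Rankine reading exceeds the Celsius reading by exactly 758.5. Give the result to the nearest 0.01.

Let C be the Celsius reading. The Rankine reading is R = 1.8·C + 491.67.
Require R - C = 758.5: (0.8)·C + 491.67 = 758.5.
C = (758.5 - 491.67) / (0.8) = 333.54.

333.54°C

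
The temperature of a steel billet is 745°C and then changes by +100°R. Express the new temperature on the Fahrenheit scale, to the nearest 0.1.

1473.0°F

The 100°R change is an interval, so only the factor 5/9 applies: +100 × 5/9 = +55.5556°C.
Final Celsius temperature: 745.0000 + 55.5556 = 800.5556°C.
In Fahrenheit: 800.5556 × 1.8 + 32 = 1473.0°F.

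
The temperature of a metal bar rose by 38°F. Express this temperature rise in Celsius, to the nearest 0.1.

21.1°C

For a temperature interval the offset drops out; only the factor 5/9 applies.
38 × 5/9 = 21.1.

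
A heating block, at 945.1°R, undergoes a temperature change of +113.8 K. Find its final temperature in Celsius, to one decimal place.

Initial temperature in Celsius: (945.1 - 491.67) × 5/9 = 251.9056°C.
The 113.8 K change is an interval; Kelvin and Celsius degrees are the same size, so ΔC = +113.8°C.
Final Celsius temperature: 251.9056 + 113.8000 = 365.7056°C.

365.7°C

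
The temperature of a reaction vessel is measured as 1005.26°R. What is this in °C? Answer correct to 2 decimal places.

285.33°C

In Celsius: (1005.26 - 491.67) × 5/9 = 285.3278°C.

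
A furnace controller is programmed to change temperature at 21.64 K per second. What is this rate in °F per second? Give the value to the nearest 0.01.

The quantity depends on a temperature interval, so only the ratio of degree sizes applies; the offset between the scales is irrelevant.
A change of 1 K is a change of 1.8°F, so 21.64 × 1.8 = 38.95.

38.95 °F/second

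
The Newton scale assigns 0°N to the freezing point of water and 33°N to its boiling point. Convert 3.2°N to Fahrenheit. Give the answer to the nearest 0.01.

49.45°F

Linear interpolation between the fixed points: C = (3.2 - 0) × 100 / (33 - 0) = 9.6970°C.
Then 9.6970 × 1.8 + 32 = 49.45°F.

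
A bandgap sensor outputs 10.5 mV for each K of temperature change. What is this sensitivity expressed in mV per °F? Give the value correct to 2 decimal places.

5.83 mV per °F

Since only a temperature interval is involved, the additive offset between the scales drops out.
A change of 1°F is a change of 5/9 K, so per °F the value is 10.5 × 5/9 = 5.83.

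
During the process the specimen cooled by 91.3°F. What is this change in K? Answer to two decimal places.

For a temperature interval the offset drops out; only the factor 5/9 applies.
91.3 × 5/9 = 50.72.

50.72 K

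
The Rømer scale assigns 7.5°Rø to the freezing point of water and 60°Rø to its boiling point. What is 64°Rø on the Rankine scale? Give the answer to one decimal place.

Linear interpolation between the fixed points: C = (64 - 7.5) × 100 / (60 - 7.5) = 107.6190°C.
Then 107.6190 × 1.8 + 491.67 = 685.4°R.

685.4°R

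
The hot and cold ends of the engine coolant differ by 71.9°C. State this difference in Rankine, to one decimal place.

An interval of 1°C corresponds to 1.8°R.
71.9 × 1.8 = 129.4.

129.4°R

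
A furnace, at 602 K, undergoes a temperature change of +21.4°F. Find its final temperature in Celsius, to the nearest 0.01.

Initial temperature in Celsius: 602 - 273.15 = 328.8500°C.
The 21.4°F change is an interval, so only the factor 5/9 applies: +21.4 × 5/9 = +11.8889°C.
Final Celsius temperature: 328.8500 + 11.8889 = 340.7389°C.

340.74°C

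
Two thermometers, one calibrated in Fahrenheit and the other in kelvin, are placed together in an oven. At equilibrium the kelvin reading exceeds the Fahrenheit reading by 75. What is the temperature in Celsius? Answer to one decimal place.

Let x be the Fahrenheit reading; then the kelvin reading is 5/9·x + 255.372.
(5/9·x + 255.372) - x = 75  ⇒  (-4/9)·x = -180.372  ⇒  x = 405.8375°F.
In Celsius: (405.8375 - 32) × 5/9 = 207.7°C.

207.7°C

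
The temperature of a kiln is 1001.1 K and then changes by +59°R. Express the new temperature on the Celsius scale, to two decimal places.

Initial temperature in Celsius: 1001.1 - 273.15 = 727.9500°C.
The 59°R change is an interval, so only the factor 5/9 applies: +59 × 5/9 = +32.7778°C.
Final Celsius temperature: 727.9500 + 32.7778 = 760.7278°C.

760.73°C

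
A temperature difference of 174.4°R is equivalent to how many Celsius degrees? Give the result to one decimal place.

An interval of 1°R corresponds to 5/9°C.
174.4 × 5/9 = 96.9.

96.9°C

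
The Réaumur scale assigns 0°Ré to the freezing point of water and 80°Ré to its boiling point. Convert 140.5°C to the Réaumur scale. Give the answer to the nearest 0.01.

112.40°Ré

Linearly onto the Réaumur scale: 0 + (140.5000 / 100) × (80 - 0) = 112.40°Ré.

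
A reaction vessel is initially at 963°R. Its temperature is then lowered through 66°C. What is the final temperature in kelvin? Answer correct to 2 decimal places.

469.00 K

Initial temperature in Celsius: (963 - 491.67) × 5/9 = 261.8500°C.
Final Celsius temperature: 261.8500 - 66.0000 = 195.8500°C.
In kelvin: 195.8500 + 273.15 = 469.00 K.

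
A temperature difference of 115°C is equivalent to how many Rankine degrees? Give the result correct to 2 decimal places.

Only the scale ratio 1.8 matters for a change in temperature.
115 × 1.8 = 207.00.

207.00°R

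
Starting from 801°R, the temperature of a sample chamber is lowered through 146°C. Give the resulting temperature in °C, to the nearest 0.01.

25.85°C

Initial temperature in Celsius: (801 - 491.67) × 5/9 = 171.8500°C.
Final Celsius temperature: 171.8500 - 146.0000 = 25.8500°C.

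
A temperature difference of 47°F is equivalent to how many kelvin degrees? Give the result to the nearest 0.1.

26.1 K

An interval of 1°F corresponds to 5/9 K.
47 × 5/9 = 26.1.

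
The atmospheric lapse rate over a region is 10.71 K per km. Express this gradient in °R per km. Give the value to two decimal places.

19.28 °R/km

The quantity depends on a temperature interval, so only the ratio of degree sizes applies; the offset between the scales is irrelevant.
A change of 1 K is a change of 1.8°R, so 10.71 × 1.8 = 19.28.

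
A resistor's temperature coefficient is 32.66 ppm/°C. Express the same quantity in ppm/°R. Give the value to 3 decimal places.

18.144 ppm/°R

Since only a temperature interval is involved, the additive offset between the scales drops out.
A change of 1°R is a change of 5/9°C, so per °R the value is 32.66 × 5/9 = 18.144.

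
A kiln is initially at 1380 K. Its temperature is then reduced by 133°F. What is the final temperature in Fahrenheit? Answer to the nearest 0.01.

Initial temperature in Celsius: 1380 - 273.15 = 1106.8500°C.
The 133°F change is an interval, so only the factor 5/9 applies: -133 × 5/9 = -73.8889°C.
Final Celsius temperature: 1106.8500 - 73.8889 = 1032.9611°C.
In Fahrenheit: 1032.9611 × 1.8 + 32 = 1891.33°F.

1891.33°F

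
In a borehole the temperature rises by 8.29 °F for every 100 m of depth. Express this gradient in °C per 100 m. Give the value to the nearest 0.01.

4.61 °C/100 m

The quantity depends on a temperature interval, so only the ratio of degree sizes applies; the offset between the scales is irrelevant.
A change of 1°F is a change of 5/9°C, so 8.29 × 5/9 = 4.61.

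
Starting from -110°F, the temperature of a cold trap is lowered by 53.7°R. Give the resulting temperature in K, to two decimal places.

164.43 K

Initial temperature in Celsius: (-110 - 32) × 5/9 = -78.8889°C.
The 53.7°R change is an interval, so only the factor 5/9 applies: -53.7 × 5/9 = -29.8333°C.
Final Celsius temperature: -78.8889 - 29.8333 = -108.7222°C.
In kelvin: -108.7222 + 273.15 = 164.43 K.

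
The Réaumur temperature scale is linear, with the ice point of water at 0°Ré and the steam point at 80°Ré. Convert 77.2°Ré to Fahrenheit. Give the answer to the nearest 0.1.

Linear interpolation between the fixed points: C = (77.2 - 0) × 100 / (80 - 0) = 96.5000°C.
Then 96.5000 × 1.8 + 32 = 205.7°F.

205.7°F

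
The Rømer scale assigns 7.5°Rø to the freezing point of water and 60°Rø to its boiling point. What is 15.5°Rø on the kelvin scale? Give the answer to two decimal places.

288.39 K

Linear interpolation between the fixed points: C = (15.5 - 7.5) × 100 / (60 - 7.5) = 15.2381°C.
Then 15.2381 + 273.15 = 288.39 K.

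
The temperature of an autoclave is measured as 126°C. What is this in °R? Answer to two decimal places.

718.47°R

In Rankine: 126.0000 × 1.8 + 491.67 = 718.47°R.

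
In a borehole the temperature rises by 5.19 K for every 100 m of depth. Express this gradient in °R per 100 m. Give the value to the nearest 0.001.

Since only a temperature interval is involved, the additive offset between the scales drops out.
A change of 1 K is a change of 1.8°R, so 5.19 × 1.8 = 9.342.

9.342 °R/100 m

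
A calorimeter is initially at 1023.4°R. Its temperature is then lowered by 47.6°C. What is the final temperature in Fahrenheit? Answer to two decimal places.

478.05°F

Initial temperature in Celsius: (1023.4 - 491.67) × 5/9 = 295.4056°C.
Final Celsius temperature: 295.4056 - 47.6000 = 247.8056°C.
In Fahrenheit: 247.8056 × 1.8 + 32 = 478.05°F.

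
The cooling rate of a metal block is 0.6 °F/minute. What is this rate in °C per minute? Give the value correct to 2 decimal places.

Since only a temperature interval is involved, the additive offset between the scales drops out.
A change of 1°F is a change of 5/9°C, so 0.6 × 5/9 = 0.33.

0.33 °C/minute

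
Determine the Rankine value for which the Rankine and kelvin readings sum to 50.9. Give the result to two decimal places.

32.72°R

Let R be the Rankine reading. The kelvin reading is K = 5/9·R.
Require R + K = 50.9: (14/9)·R = 50.9.
R = (50.9) / (14/9) = 32.72.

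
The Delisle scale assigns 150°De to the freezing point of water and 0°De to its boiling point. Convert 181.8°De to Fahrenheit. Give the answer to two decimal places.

-6.16°F

Linear interpolation between the fixed points: C = (181.8 - 150) × 100 / (0 - 150) = -21.2000°C.
Then -21.2000 × 1.8 + 32 = -6.16°F.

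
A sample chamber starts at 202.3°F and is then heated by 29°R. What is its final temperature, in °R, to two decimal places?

690.97°R

Initial temperature in Celsius: (202.3 - 32) × 5/9 = 94.6111°C.
The 29°R change is an interval, so only the factor 5/9 applies: +29 × 5/9 = +16.1111°C.
Final Celsius temperature: 94.6111 + 16.1111 = 110.7222°C.
In Rankine: 110.7222 × 1.8 + 491.67 = 690.97°R.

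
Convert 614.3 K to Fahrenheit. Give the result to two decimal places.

In Celsius: 614.3 - 273.15 = 341.1500°C.
In Fahrenheit: 341.1500 × 1.8 + 32 = 646.07°F.

646.07°F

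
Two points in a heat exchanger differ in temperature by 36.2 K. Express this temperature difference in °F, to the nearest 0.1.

65.2°F

An interval of 1 K corresponds to 1.8°F.
36.2 × 1.8 = 65.2.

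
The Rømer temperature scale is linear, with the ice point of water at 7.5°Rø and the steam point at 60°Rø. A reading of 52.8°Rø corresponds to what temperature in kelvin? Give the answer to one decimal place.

Linear interpolation between the fixed points: C = (52.8 - 7.5) × 100 / (60 - 7.5) = 86.2857°C.
Then 86.2857 + 273.15 = 359.4 K.

359.4 K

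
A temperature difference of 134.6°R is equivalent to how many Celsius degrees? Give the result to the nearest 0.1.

74.8°C

For a temperature interval the offset drops out; only the factor 5/9 applies.
134.6 × 5/9 = 74.8.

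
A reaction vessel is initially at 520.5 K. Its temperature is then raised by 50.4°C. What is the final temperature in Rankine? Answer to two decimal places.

Initial temperature in Celsius: 520.5 - 273.15 = 247.3500°C.
Final Celsius temperature: 247.3500 + 50.4000 = 297.7500°C.
In Rankine: 297.7500 × 1.8 + 491.67 = 1027.62°R.

1027.62°R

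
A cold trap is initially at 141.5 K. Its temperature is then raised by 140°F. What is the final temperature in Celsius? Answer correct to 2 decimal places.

-53.87°C

Initial temperature in Celsius: 141.5 - 273.15 = -131.6500°C.
The 140°F change is an interval, so only the factor 5/9 applies: +140 × 5/9 = +77.7778°C.
Final Celsius temperature: -131.6500 + 77.7778 = -53.8722°C.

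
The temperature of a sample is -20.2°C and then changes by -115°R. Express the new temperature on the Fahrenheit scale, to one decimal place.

The 115°R change is an interval, so only the factor 5/9 applies: -115 × 5/9 = -63.8889°C.
Final Celsius temperature: -20.2000 - 63.8889 = -84.0889°C.
In Fahrenheit: -84.0889 × 1.8 + 32 = -119.4°F.

-119.4°F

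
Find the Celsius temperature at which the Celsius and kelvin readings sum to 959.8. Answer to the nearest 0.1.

Let C be the Celsius reading. The kelvin reading is K = 1·C + 273.15.
Require C + K = 959.8: (2)·C + 273.15 = 959.8.
C = (959.8 - 273.15) / (2) = 343.3.

343.3°C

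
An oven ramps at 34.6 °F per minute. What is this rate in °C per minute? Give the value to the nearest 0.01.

19.22 °C/minute

The quantity depends on a temperature interval, so only the ratio of degree sizes applies; the offset between the scales is irrelevant.
A change of 1°F is a change of 5/9°C, so 34.6 × 5/9 = 19.22.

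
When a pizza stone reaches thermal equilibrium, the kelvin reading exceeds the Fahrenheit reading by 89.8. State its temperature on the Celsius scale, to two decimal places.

Let x be the Fahrenheit reading; then the kelvin reading is 5/9·x + 255.372.
(5/9·x + 255.372) - x = 89.8  ⇒  (-4/9)·x = -165.572  ⇒  x = 372.5375°F.
In Celsius: (372.5375 - 32) × 5/9 = 189.19°C.

189.19°C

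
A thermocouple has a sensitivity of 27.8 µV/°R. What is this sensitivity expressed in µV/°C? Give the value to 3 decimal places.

50.040 µV/°C

The quantity depends on a temperature interval, so only the ratio of degree sizes applies; the offset between the scales is irrelevant.
A change of 1°C is a change of 1.8°R, so per °C the value is 27.8 × 1.8 = 50.040.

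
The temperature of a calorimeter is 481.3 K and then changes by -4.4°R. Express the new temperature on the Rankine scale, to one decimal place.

Initial temperature in Celsius: 481.3 - 273.15 = 208.1500°C.
The 4.4°R change is an interval, so only the factor 5/9 applies: -4.4 × 5/9 = -2.4444°C.
Final Celsius temperature: 208.1500 - 2.4444 = 205.7056°C.
In Rankine: 205.7056 × 1.8 + 491.67 = 861.9°R.

861.9°R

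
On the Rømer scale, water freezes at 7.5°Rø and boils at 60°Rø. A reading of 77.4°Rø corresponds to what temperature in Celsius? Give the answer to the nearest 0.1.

Linear interpolation between the fixed points: C = (77.4 - 7.5) × 100 / (60 - 7.5) = 133.1429°C.

133.1°C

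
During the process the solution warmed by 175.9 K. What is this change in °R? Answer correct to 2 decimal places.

Only the scale ratio 1.8 matters for a change in temperature.
175.9 × 1.8 = 316.62.

316.62°R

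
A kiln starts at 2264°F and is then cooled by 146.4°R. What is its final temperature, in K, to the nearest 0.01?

1431.82 K

Initial temperature in Celsius: (2264 - 32) × 5/9 = 1240.0000°C.
The 146.4°R change is an interval, so only the factor 5/9 applies: -146.4 × 5/9 = -81.3333°C.
Final Celsius temperature: 1240.0000 - 81.3333 = 1158.6667°C.
In kelvin: 1158.6667 + 273.15 = 1431.82 K.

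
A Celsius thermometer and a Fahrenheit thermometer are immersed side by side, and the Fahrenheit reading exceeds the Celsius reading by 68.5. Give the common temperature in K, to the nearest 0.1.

318.8 K

Let x be the Celsius reading; then the Fahrenheit reading is 1.8·x + 32.
(1.8·x + 32) - x = 68.5  ⇒  (0.8)·x = 36.5  ⇒  x = 45.6250°C.
In kelvin: 45.6250 + 273.15 = 318.8 K.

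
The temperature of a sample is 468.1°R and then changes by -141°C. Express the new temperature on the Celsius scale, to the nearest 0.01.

-154.09°C

Initial temperature in Celsius: (468.1 - 491.67) × 5/9 = -13.0944°C.
Final Celsius temperature: -13.0944 - 141.0000 = -154.0944°C.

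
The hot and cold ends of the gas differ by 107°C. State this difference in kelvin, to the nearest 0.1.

Celsius and kelvin degrees are the same size, so the interval is unchanged: 107.0.

107.0 K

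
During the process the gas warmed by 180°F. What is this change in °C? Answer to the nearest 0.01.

For a temperature interval the offset drops out; only the factor 5/9 applies.
180 × 5/9 = 100.00.

100.00°C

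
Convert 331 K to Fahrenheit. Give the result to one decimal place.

136.1°F

In Celsius: 331 - 273.15 = 57.8500°C.
In Fahrenheit: 57.8500 × 1.8 + 32 = 136.1°F.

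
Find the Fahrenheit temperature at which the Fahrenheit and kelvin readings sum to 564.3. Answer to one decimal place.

198.6°F

Let F be the Fahrenheit reading. The kelvin reading is K = 5/9·F + 255.372.
Require F + K = 564.3: (14/9)·F + 255.372 = 564.3.
F = (564.3 - 255.372) / (14/9) = 198.6.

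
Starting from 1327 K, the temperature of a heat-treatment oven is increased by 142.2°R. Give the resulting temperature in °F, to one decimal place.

Initial temperature in Celsius: 1327 - 273.15 = 1053.8500°C.
The 142.2°R change is an interval, so only the factor 5/9 applies: +142.2 × 5/9 = +79.0000°C.
Final Celsius temperature: 1053.8500 + 79.0000 = 1132.8500°C.
In Fahrenheit: 1132.8500 × 1.8 + 32 = 2071.1°F.

2071.1°F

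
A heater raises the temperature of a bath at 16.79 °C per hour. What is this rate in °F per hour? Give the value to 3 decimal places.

30.222 °F/hour

The quantity depends on a temperature interval, so only the ratio of degree sizes applies; the offset between the scales is irrelevant.
A change of 1°C is a change of 1.8°F, so 16.79 × 1.8 = 30.222.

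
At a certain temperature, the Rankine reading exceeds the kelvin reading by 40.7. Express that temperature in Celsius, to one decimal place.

-222.3°C

Let x be the kelvin reading; then the Rankine reading is 1.8·x.
(1.8·x) - x = 40.7  ⇒  (0.8)·x = 40.7  ⇒  x = 50.8750 K.
In Celsius: 50.875 - 273.15 = -222.3°C.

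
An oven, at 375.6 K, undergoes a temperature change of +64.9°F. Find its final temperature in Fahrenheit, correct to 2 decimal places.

281.31°F

Initial temperature in Celsius: 375.6 - 273.15 = 102.4500°C.
The 64.9°F change is an interval, so only the factor 5/9 applies: +64.9 × 5/9 = +36.0556°C.
Final Celsius temperature: 102.4500 + 36.0556 = 138.5056°C.
In Fahrenheit: 138.5056 × 1.8 + 32 = 281.31°F.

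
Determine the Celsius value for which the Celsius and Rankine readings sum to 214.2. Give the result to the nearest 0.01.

-99.10°C

Let C be the Celsius reading. The Rankine reading is R = 1.8·C + 491.67.
Require C + R = 214.2: (2.8)·C + 491.67 = 214.2.
C = (214.2 - 491.67) / (2.8) = -99.10.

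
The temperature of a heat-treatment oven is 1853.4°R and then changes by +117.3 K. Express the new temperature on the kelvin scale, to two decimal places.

1146.97 K

Initial temperature in Celsius: (1853.4 - 491.67) × 5/9 = 756.5167°C.
The 117.3 K change is an interval; Kelvin and Celsius degrees are the same size, so ΔC = +117.3°C.
Final Celsius temperature: 756.5167 + 117.3000 = 873.8167°C.
In kelvin: 873.8167 + 273.15 = 1146.97 K.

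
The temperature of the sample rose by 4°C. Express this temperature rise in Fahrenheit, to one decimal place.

Only the scale ratio 1.8 matters for a change in temperature.
4 × 1.8 = 7.2.

7.2°F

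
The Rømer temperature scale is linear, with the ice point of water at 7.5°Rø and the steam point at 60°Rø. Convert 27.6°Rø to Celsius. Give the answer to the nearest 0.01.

Linear interpolation between the fixed points: C = (27.6 - 7.5) × 100 / (60 - 7.5) = 38.2857°C.

38.29°C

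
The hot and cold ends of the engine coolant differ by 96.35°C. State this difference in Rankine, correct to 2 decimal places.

An interval of 1°C corresponds to 1.8°R.
96.35 × 1.8 = 173.43.

173.43°R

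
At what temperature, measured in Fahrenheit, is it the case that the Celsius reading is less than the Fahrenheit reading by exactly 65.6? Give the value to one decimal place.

Let F be the Fahrenheit reading. The Celsius reading is C = 5/9·F - 17.7778.
Require C - F = -65.6: (-4/9)·F - 17.7778 = -65.6.
F = (-65.6 + 17.7778) / (-4/9) = 107.6.

107.6°F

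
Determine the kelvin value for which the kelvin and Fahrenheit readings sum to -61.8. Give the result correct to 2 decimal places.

Let K be the kelvin reading. The Fahrenheit reading is F = 1.8·K - 459.67.
Require K + F = -61.8: (2.8)·K - 459.67 = -61.8.
K = (-61.8 + 459.67) / (2.8) = 142.10.

142.10 K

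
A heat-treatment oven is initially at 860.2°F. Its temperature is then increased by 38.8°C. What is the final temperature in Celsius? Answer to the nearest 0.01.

498.91°C

Initial temperature in Celsius: (860.2 - 32) × 5/9 = 460.1111°C.
Final Celsius temperature: 460.1111 + 38.8000 = 498.9111°C.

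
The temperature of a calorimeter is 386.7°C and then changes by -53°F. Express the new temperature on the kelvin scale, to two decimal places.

630.41 K

The 53°F change is an interval, so only the factor 5/9 applies: -53 × 5/9 = -29.4444°C.
Final Celsius temperature: 386.7000 - 29.4444 = 357.2556°C.
In kelvin: 357.2556 + 273.15 = 630.41 K.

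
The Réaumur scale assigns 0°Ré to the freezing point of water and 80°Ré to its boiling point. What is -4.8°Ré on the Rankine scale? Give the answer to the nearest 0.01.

480.87°R

Linear interpolation between the fixed points: C = (-4.8 - 0) × 100 / (80 - 0) = -6.0000°C.
Then -6.0000 × 1.8 + 491.67 = 480.87°R.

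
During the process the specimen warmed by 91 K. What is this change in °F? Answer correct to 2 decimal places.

163.80°F

Only the scale ratio 1.8 matters for a change in temperature.
91 × 1.8 = 163.80.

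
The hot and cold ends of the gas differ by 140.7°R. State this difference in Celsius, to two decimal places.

An interval of 1°R corresponds to 5/9°C.
140.7 × 5/9 = 78.17.

78.17°C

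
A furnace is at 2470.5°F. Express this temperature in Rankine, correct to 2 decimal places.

In Celsius: (2470.5 - 32) × 5/9 = 1354.7222°C.
In Rankine: 1354.7222 × 1.8 + 491.67 = 2930.17°R.

2930.17°R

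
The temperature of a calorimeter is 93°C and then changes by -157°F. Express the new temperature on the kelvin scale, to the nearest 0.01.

The 157°F change is an interval, so only the factor 5/9 applies: -157 × 5/9 = -87.2222°C.
Final Celsius temperature: 93.0000 - 87.2222 = 5.7778°C.
In kelvin: 5.7778 + 273.15 = 278.93 K.

278.93 K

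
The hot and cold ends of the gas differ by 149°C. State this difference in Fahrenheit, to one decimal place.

268.2°F

Only the scale ratio 1.8 matters for a change in temperature.
149 × 1.8 = 268.2.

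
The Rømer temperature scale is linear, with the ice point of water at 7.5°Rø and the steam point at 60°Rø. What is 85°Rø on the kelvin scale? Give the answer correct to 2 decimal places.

420.77 K

Linear interpolation between the fixed points: C = (85 - 7.5) × 100 / (60 - 7.5) = 147.6190°C.
Then 147.6190 + 273.15 = 420.77 K.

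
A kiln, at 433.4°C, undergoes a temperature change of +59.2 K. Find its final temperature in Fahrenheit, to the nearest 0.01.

The 59.2 K change is an interval; Kelvin and Celsius degrees are the same size, so ΔC = +59.2°C.
Final Celsius temperature: 433.4000 + 59.2000 = 492.6000°C.
In Fahrenheit: 492.6000 × 1.8 + 32 = 918.68°F.

918.68°F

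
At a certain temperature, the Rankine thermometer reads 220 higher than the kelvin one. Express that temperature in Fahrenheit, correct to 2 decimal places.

Let x be the kelvin reading; then the Rankine reading is 1.8·x.
(1.8·x) - x = 220  ⇒  (0.8)·x = 220  ⇒  x = 275.0000 K.
In Celsius: 275 - 273.15 = 1.8500°C.
In Fahrenheit: 1.8500 × 1.8 + 32 = 35.33°F.

35.33°F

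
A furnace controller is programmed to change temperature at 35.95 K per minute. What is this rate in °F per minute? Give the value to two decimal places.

Since only a temperature interval is involved, the additive offset between the scales drops out.
A change of 1 K is a change of 1.8°F, so 35.95 × 1.8 = 64.71.

64.71 °F/minute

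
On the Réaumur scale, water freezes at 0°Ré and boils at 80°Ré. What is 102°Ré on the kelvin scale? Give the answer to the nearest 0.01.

400.65 K

Linear interpolation between the fixed points: C = (102 - 0) × 100 / (80 - 0) = 127.5000°C.
Then 127.5000 + 273.15 = 400.65 K.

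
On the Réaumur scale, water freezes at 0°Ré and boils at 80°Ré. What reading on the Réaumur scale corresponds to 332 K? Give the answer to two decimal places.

47.08°Ré

First in Celsius: 332 - 273.15 = 58.8500°C.
Linearly onto the Réaumur scale: 0 + (58.8500 / 100) × (80 - 0) = 47.08°Ré.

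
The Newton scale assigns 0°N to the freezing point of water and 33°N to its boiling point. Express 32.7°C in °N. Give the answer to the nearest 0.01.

Linearly onto the Newton scale: 0 + (32.7000 / 100) × (33 - 0) = 10.79°N.

10.79°N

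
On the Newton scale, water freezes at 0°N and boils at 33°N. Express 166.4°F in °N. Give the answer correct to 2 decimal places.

24.64°N

First in Celsius: (166.4 - 32) × 5/9 = 74.6667°C.
Linearly onto the Newton scale: 0 + (74.6667 / 100) × (33 - 0) = 24.64°N.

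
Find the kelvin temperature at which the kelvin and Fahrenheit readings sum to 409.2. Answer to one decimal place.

310.3 K

Let K be the kelvin reading. The Fahrenheit reading is F = 1.8·K - 459.67.
Require K + F = 409.2: (2.8)·K - 459.67 = 409.2.
K = (409.2 + 459.67) / (2.8) = 310.3.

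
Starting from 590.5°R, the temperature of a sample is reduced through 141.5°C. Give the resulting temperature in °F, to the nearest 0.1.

-123.9°F

Initial temperature in Celsius: (590.5 - 491.67) × 5/9 = 54.9056°C.
Final Celsius temperature: 54.9056 - 141.5000 = -86.5944°C.
In Fahrenheit: -86.5944 × 1.8 + 32 = -123.9°F.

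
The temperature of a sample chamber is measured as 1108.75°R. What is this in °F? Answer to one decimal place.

649.1°F

In Celsius: (1108.75 - 491.67) × 5/9 = 342.8222°C.
In Fahrenheit: 342.8222 × 1.8 + 32 = 649.1°F.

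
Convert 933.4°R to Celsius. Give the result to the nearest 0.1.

245.4°C

In Celsius: (933.4 - 491.67) × 5/9 = 245.4056°C.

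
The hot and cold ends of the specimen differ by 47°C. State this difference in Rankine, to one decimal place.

Only the scale ratio 1.8 matters for a change in temperature.
47 × 1.8 = 84.6.

84.6°R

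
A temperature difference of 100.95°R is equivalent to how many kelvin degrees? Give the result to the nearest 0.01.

For a temperature interval the offset drops out; only the factor 5/9 applies.
100.95 × 5/9 = 56.08.

56.08 K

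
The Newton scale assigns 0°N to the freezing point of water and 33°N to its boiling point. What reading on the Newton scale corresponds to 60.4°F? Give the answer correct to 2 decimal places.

5.21°N

First in Celsius: (60.4 - 32) × 5/9 = 15.7778°C.
Linearly onto the Newton scale: 0 + (15.7778 / 100) × (33 - 0) = 5.21°N.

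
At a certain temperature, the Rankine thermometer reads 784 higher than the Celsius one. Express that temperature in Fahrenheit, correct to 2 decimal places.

689.74°F

Let x be the Celsius reading; then the Rankine reading is 1.8·x + 491.67.
(1.8·x + 491.67) - x = 784  ⇒  (0.8)·x = 292.33  ⇒  x = 365.4125°C.
In Fahrenheit: 365.4125 × 1.8 + 32 = 689.74°F.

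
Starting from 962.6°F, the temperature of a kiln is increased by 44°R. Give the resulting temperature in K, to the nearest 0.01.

814.59 K

Initial temperature in Celsius: (962.6 - 32) × 5/9 = 517.0000°C.
The 44°R change is an interval, so only the factor 5/9 applies: +44 × 5/9 = +24.4444°C.
Final Celsius temperature: 517.0000 + 24.4444 = 541.4444°C.
In kelvin: 541.4444 + 273.15 = 814.59 K.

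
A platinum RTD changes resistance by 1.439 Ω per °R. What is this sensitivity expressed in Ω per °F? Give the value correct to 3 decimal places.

1.439 Ω per °F

Since only a temperature interval is involved, the additive offset between the scales drops out.
A change of 1°F is a change of 1°R, so per °F the value is 1.439 × 1 = 1.439.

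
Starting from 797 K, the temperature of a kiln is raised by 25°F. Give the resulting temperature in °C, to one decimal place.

Initial temperature in Celsius: 797 - 273.15 = 523.8500°C.
The 25°F change is an interval, so only the factor 5/9 applies: +25 × 5/9 = +13.8889°C.
Final Celsius temperature: 523.8500 + 13.8889 = 537.7389°C.

537.7°C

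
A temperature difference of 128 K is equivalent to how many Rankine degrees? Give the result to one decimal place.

For a temperature interval the offset drops out; only the factor 1.8 applies.
128 × 1.8 = 230.4.

230.4°R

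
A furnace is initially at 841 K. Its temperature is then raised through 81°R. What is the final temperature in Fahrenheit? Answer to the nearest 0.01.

Initial temperature in Celsius: 841 - 273.15 = 567.8500°C.
The 81°R change is an interval, so only the factor 5/9 applies: +81 × 5/9 = +45.0000°C.
Final Celsius temperature: 567.8500 + 45.0000 = 612.8500°C.
In Fahrenheit: 612.8500 × 1.8 + 32 = 1135.13°F.

1135.13°F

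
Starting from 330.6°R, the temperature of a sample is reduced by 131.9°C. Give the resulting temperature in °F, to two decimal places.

-366.49°F

Initial temperature in Celsius: (330.6 - 491.67) × 5/9 = -89.4833°C.
Final Celsius temperature: -89.4833 - 131.9000 = -221.3833°C.
In Fahrenheit: -221.3833 × 1.8 + 32 = -366.49°F.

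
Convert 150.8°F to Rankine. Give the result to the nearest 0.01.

In Celsius: (150.8 - 32) × 5/9 = 66.0000°C.
In Rankine: 66.0000 × 1.8 + 491.67 = 610.47°R.

610.47°R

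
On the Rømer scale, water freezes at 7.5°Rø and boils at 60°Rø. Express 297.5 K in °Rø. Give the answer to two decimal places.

20.28°Rø

First in Celsius: 297.5 - 273.15 = 24.3500°C.
Linearly onto the Rømer scale: 7.5 + (24.3500 / 100) × (60 - 7.5) = 20.28°Rø.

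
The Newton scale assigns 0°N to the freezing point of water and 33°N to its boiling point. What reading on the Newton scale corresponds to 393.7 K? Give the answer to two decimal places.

39.78°N

First in Celsius: 393.7 - 273.15 = 120.5500°C.
Linearly onto the Newton scale: 0 + (120.5500 / 100) × (33 - 0) = 39.78°N.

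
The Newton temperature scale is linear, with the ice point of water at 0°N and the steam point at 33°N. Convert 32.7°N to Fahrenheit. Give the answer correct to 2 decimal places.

Linear interpolation between the fixed points: C = (32.7 - 0) × 100 / (33 - 0) = 99.0909°C.
Then 99.0909 × 1.8 + 32 = 210.36°F.

210.36°F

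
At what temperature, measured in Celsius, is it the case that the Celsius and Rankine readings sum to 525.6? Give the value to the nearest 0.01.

12.12°C

Let C be the Celsius reading. The Rankine reading is R = 1.8·C + 491.67.
Require C + R = 525.6: (2.8)·C + 491.67 = 525.6.
C = (525.6 - 491.67) / (2.8) = 12.12.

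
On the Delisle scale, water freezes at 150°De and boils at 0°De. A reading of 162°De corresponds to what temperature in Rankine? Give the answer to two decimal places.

477.27°R

Linear interpolation between the fixed points: C = (162 - 150) × 100 / (0 - 150) = -8.0000°C.
Then -8.0000 × 1.8 + 491.67 = 477.27°R.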